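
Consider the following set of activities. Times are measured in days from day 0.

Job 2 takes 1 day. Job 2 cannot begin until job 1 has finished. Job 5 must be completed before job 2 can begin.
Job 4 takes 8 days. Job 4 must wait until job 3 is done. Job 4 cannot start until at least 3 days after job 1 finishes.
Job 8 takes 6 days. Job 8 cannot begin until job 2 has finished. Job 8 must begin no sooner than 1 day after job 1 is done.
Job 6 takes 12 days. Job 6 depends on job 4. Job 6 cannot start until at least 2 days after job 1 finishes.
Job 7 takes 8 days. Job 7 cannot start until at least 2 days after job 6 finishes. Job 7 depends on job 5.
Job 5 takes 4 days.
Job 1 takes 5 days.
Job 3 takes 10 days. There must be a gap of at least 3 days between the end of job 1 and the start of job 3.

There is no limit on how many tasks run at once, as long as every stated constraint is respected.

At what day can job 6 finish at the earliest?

Nothing blocks job 1, so it runs from day 0 to day 5.
Job 3 cannot begin until job 1 (finishes day 5, plus 3-day gap → day 8). It runs from day 8 to 8 + 10 = day 18.
Job 4 has to wait for job 3 (finishes day 18); job 1 (finishes day 5, plus 3-day gap → day 8). The latest of these is day 18, so job 4 runs day 18 to 18 + 8 = day 26.
Job 6 has to wait for job 4 (finishes day 26); job 1 (finishes day 5, plus 2-day gap → day 7). The latest of these is day 26, so job 6 runs day 26 to 26 + 12 = day 38.

38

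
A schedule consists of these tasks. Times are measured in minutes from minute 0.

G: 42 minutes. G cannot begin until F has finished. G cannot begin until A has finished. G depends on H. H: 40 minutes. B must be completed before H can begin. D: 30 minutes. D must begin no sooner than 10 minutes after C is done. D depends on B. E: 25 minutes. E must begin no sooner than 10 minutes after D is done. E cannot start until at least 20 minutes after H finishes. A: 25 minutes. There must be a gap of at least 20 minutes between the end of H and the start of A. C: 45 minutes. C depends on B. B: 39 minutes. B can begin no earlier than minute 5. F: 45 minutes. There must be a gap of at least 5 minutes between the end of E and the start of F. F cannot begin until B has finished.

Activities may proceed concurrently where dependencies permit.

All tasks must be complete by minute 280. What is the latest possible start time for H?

G has no dependents, so it just needs to finish by minute 280. Starting by 280 − 42 = minute 238 achieves that.
Since G (must start by minute 238) depends on it, F must finish by minute 238. Backing off its 45-minute duration gives a latest start of minute 193.
E must finish before F (must start by minute 193, minus 5-minute gap → minute 188). With a 25-minute duration, E must start by 188 − 25 = minute 163.
A must finish before G (must start by minute 238). With a 25-minute duration, A must start by 238 − 25 = minute 213.
H has several dependents: A (must start by minute 213, minus 20-minute gap → minute 193); E (must start by minute 163, minus 20-minute gap → minute 143); G (must start by minute 238). The earliest of those limits is minute 143, so H must start by 143 − 40 = minute 103.

103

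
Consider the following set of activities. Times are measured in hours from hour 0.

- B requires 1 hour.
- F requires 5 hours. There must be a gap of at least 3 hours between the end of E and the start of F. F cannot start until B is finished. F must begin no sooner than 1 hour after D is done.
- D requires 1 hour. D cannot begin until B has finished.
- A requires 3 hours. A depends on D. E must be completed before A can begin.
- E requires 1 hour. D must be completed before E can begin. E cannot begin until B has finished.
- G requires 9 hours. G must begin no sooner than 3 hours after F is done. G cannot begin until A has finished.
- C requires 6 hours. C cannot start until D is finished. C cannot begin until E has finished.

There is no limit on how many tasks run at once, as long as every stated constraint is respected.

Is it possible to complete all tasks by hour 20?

No

B can start immediately at hour 0; it finishes at hour 1.
D waits on B (finishes hour 1), so it starts at hour 1 and finishes at 1 + 1 = hour 2.
E needs all of D (finishes hour 2); B (finishes hour 1). That puts its earliest start at hour 2; it finishes at 2 + 1 = hour 3.
F has to wait for E (finishes hour 3, plus 3-hour gap → hour 6); B (finishes hour 1); D (finishes hour 2, plus 1-hour gap → hour 3). The latest of these is hour 6, so F runs hour 6 to 6 + 5 = hour 11.
C has to wait for D (finishes hour 2); E (finishes hour 3). The latest of these is hour 3, so C runs hour 3 to 3 + 6 = hour 9.
A needs all of D (finishes hour 2); E (finishes hour 3). That puts its earliest start at hour 3; it finishes at 3 + 3 = hour 6.
G needs all of F (finishes hour 11, plus 3-hour gap → hour 14); A (finishes hour 6). That puts its earliest start at hour 14; it finishes at 14 + 9 = hour 23.
The earliest everything can be done is hour 23, which is after the deadline of 20, so it is not possible.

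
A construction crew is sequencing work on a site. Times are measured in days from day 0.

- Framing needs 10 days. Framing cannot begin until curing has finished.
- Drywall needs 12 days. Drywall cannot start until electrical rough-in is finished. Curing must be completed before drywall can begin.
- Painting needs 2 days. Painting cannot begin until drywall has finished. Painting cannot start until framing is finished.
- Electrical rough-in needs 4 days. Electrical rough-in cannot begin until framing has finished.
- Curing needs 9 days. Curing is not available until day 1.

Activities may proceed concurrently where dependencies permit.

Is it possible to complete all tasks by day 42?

After its own release at day 1, curing can start at day 1 and finishes at day 10.
Framing waits on curing (finishes day 10), so it starts at day 10 and finishes at 10 + 10 = day 20.
Electrical rough-in cannot begin until framing (finishes day 20). It runs from day 20 to 20 + 4 = day 24.
Drywall cannot start until electrical rough-in (finishes day 24); curing (finishes day 10). The controlling bound is day 24, so drywall finishes at 24 + 12 = day 36.
Painting has to wait for drywall (finishes day 36); framing (finishes day 20). The latest of these is day 36, so painting runs day 36 to 36 + 2 = day 38.
Every task is finished by day 38, which is no later than the deadline of 42, so the schedule is feasible.

Yes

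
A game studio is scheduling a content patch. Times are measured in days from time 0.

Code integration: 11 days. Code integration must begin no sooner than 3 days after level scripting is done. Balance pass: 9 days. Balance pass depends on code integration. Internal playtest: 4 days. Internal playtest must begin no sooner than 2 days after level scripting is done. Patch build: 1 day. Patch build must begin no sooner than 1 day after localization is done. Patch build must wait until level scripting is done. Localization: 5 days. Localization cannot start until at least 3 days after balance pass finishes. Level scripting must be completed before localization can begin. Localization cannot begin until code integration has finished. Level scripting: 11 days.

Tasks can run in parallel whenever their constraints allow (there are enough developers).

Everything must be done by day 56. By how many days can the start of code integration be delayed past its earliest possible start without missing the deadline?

Level scripting has no prerequisites, so it starts at day 0 and finishes at day 11.
Code integration waits on level scripting (finishes day 11, plus 3-day gap → day 14), so it starts at day 14 and finishes at 14 + 11 = day 25.

Working backward from the deadline:
Patch build must finish by day 56; it takes 1 day, so it must start by 56 − 1 = day 55.
Since patch build (must start by day 55, minus 1-day gap → day 54) depends on it, localization must finish by day 54. Backing off its 5-day duration gives a latest start of day 49.
Balance pass has to be done before localization (must start by day 49, minus 3-day gap → day 46). That means finishing by day 46, i.e. starting by 46 − 9 = day 37.
Code integration has several dependents: balance pass (must start by day 37); localization (must start by day 49). The earliest of those limits is day 37, so code integration must start by 37 − 11 = day 26.
So code integration can start as early as day 14 and as late as day 26, giving 26 − 14 = 12 days of slack.

12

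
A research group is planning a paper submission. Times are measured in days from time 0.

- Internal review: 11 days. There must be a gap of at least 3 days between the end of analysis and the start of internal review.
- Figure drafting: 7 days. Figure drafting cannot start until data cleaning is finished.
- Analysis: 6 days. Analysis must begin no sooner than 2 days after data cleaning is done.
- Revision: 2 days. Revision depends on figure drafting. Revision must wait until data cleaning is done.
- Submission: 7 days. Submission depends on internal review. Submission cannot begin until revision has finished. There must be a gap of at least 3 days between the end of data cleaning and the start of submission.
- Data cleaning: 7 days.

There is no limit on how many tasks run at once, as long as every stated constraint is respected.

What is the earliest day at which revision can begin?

Data cleaning can start immediately at day 0; it finishes at day 7.
Figure drafting cannot begin until data cleaning (finishes day 7). It runs from day 7 to 7 + 7 = day 14.
Revision waits on figure drafting (finishes day 14); data cleaning (finishes day 7). The latest of these is day 14, which is the earliest revision can start.

14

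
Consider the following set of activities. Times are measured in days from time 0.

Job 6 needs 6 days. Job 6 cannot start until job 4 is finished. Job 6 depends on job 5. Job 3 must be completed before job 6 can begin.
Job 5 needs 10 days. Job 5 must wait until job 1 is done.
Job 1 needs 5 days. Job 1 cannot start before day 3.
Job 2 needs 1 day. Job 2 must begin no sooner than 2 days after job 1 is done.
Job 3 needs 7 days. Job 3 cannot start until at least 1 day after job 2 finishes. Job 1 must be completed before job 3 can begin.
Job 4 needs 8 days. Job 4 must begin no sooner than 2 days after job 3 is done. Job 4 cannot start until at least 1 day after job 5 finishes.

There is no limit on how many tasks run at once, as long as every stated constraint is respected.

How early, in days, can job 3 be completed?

Job 1 cannot begin until its own release at day 3. It runs from day 3 to 3 + 5 = day 8.
Job 2 waits on job 1 (finishes day 8, plus 2-day gap → day 10), so it starts at day 10 and finishes at 10 + 1 = day 11.
Job 3 cannot start until job 2 (finishes day 11, plus 1-day gap → day 12); job 1 (finishes day 8). The controlling bound is day 12, so job 3 finishes at 12 + 7 = day 19.

19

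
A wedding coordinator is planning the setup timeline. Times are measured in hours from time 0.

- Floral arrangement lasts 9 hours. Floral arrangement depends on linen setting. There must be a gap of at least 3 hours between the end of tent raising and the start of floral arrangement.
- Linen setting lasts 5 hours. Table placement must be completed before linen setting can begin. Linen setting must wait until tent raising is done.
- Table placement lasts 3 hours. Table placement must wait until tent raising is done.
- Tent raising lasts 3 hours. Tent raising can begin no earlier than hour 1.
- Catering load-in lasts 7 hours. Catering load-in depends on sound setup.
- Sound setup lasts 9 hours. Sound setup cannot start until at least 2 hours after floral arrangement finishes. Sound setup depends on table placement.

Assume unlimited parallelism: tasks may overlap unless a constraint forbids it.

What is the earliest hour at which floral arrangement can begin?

Tent raising waits on its own release at hour 1, so it starts at hour 1 and finishes at 1 + 3 = hour 4.
Table placement cannot begin until tent raising (finishes hour 4). It runs from hour 4 to 4 + 3 = hour 7.
Linen setting cannot start until table placement (finishes hour 7); tent raising (finishes hour 4). The controlling bound is hour 7, so linen setting finishes at 7 + 5 = hour 12.
Floral arrangement waits on linen setting (finishes hour 12); tent raising (finishes hour 4, plus 3-hour gap → hour 7). The latest of these is hour 12, which is the earliest floral arrangement can start.

12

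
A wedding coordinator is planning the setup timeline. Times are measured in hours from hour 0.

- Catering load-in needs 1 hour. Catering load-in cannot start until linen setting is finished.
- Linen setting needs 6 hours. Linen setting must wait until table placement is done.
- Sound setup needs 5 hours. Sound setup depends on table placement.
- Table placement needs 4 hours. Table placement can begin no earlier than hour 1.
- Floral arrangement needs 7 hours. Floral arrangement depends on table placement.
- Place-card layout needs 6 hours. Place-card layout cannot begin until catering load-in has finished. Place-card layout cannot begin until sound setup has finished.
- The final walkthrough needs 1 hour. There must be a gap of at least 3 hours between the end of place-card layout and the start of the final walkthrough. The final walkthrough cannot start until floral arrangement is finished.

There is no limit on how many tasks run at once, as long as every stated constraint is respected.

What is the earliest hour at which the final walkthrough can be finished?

22

Table placement waits on its own release at hour 1, so it starts at hour 1 and finishes at 1 + 4 = hour 5.
Sound setup waits on table placement (finishes hour 5), so it starts at hour 5 and finishes at 5 + 5 = hour 10.
Floral arrangement waits on table placement (finishes hour 5), so it starts at hour 5 and finishes at 5 + 7 = hour 12.
Linen setting cannot begin until table placement (finishes hour 5). It runs from hour 5 to 5 + 6 = hour 11.
Catering load-in waits on linen setting (finishes hour 11), so it starts at hour 11 and finishes at 11 + 1 = hour 12.
Place-card layout has to wait for catering load-in (finishes hour 12); sound setup (finishes hour 10). The latest of these is hour 12, so place-card layout runs hour 12 to 12 + 6 = hour 18.
The final walkthrough cannot start until place-card layout (finishes hour 18, plus 3-hour gap → hour 21); floral arrangement (finishes hour 12). The controlling bound is hour 21, so the final walkthrough finishes at 21 + 1 = hour 22.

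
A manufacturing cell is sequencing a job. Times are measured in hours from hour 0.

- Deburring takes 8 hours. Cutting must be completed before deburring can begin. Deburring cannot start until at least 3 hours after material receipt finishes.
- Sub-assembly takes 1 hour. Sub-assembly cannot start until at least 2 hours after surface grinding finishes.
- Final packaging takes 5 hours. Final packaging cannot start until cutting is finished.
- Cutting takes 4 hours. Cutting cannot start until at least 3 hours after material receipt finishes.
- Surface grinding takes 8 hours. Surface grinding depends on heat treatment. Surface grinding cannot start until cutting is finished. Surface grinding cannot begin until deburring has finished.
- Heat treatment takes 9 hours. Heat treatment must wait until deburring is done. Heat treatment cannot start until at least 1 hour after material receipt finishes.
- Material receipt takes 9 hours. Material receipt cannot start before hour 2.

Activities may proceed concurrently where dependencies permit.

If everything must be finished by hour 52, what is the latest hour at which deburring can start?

24

To finish by hour 52, sub-assembly (duration 1) must start no later than hour 51.
Surface grinding feeds into sub-assembly (must start by hour 51, minus 2-hour gap → hour 49); so surface grinding must finish by hour 49 and therefore start by hour 41.
Heat treatment feeds into surface grinding (must start by hour 41); so heat treatment must finish by hour 41 and therefore start by hour 32.
Deburring has several dependents: heat treatment (must start by hour 32); surface grinding (must start by hour 41). The earliest of those limits is hour 32, so deburring must start by 32 − 8 = hour 24.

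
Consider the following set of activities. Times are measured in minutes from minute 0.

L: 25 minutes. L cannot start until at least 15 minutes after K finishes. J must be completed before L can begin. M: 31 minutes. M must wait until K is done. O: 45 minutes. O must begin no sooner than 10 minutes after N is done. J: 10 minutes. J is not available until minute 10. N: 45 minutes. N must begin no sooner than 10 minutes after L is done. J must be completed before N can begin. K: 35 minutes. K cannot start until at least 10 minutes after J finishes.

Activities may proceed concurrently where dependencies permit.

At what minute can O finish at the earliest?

J cannot begin until its own release at minute 10. It runs from minute 10 to 10 + 10 = minute 20.
After J (finishes minute 20, plus 10-minute gap → minute 30), K can start at minute 30 and finishes at minute 65.
L has to wait for K (finishes minute 65, plus 15-minute gap → minute 80); J (finishes minute 20). The latest of these is minute 80, so L runs minute 80 to 80 + 25 = minute 105.
N cannot start until L (finishes minute 105, plus 10-minute gap → minute 115); J (finishes minute 20). The controlling bound is minute 115, so N finishes at 115 + 45 = minute 160.
After N (finishes minute 160, plus 10-minute gap → minute 170), O can start at minute 170 and finishes at minute 215.

215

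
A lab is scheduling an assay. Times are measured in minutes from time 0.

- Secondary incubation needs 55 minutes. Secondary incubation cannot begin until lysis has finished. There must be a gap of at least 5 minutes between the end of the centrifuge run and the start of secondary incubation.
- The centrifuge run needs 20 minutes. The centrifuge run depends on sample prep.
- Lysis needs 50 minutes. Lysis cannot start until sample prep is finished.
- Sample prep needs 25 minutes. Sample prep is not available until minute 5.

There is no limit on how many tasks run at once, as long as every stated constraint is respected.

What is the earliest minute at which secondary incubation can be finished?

135

Sample prep waits on its own release at minute 5, so it starts at minute 5 and finishes at 5 + 25 = minute 30.
After sample prep (finishes minute 30), the centrifuge run can start at minute 30 and finishes at minute 50.
Lysis cannot begin until sample prep (finishes minute 30). It runs from minute 30 to 30 + 50 = minute 80.
Secondary incubation cannot start until lysis (finishes minute 80); the centrifuge run (finishes minute 50, plus 5-minute gap → minute 55). The controlling bound is minute 80, so secondary incubation finishes at 80 + 55 = minute 135.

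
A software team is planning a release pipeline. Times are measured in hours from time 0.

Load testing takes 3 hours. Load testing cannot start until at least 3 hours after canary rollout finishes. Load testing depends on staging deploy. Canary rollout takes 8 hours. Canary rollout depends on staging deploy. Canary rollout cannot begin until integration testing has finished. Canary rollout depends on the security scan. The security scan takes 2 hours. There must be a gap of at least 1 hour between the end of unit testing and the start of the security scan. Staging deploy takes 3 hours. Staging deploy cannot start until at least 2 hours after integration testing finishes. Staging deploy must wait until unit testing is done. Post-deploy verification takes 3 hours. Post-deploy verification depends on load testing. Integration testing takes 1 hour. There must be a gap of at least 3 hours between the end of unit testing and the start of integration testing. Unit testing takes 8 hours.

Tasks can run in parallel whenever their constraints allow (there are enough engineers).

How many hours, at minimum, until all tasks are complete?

Unit testing can start immediately at hour 0; it finishes at hour 8.
After unit testing (finishes hour 8, plus 1-hour gap → hour 9), the security scan can start at hour 9 and finishes at hour 11.
Integration testing waits on unit testing (finishes hour 8, plus 3-hour gap → hour 11), so it starts at hour 11 and finishes at 11 + 1 = hour 12.
Staging deploy cannot start until integration testing (finishes hour 12, plus 2-hour gap → hour 14); unit testing (finishes hour 8). The controlling bound is hour 14, so staging deploy finishes at 14 + 3 = hour 17.
Canary rollout has to wait for staging deploy (finishes hour 17); integration testing (finishes hour 12); the security scan (finishes hour 11). The latest of these is hour 17, so canary rollout runs hour 17 to 17 + 8 = hour 25.
For load testing: canary rollout (finishes hour 25, plus 3-hour gap → hour 28); staging deploy (finishes hour 17). Taking the maximum gives a start of hour 28, and it finishes at 28 + 3 = hour 31.
Post-deploy verification waits on load testing (finishes hour 31), so it starts at hour 31 and finishes at 31 + 3 = hour 34.
All tasks are finished once the last one completes. Finish times: Unit testing at 8, Integration testing at 12, The security scan at 11, Staging deploy at 17, Canary rollout at 25, Load testing at 31, Post-deploy verification at 34. The latest is hour 34.

34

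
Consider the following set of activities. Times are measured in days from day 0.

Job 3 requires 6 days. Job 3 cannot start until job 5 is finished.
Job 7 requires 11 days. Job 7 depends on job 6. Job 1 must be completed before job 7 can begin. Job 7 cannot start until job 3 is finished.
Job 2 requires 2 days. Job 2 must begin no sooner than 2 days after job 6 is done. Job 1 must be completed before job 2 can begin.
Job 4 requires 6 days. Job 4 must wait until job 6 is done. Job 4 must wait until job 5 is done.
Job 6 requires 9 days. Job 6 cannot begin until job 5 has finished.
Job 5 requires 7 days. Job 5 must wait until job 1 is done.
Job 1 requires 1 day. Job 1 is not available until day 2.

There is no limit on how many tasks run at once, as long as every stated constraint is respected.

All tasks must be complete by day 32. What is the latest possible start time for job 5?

To finish by day 32, job 7 (duration 11) must start no later than day 21.
Job 3 has to be done before job 7 (must start by day 21). That means finishing by day 21, i.e. starting by 21 − 6 = day 15.
Job 2 must finish by day 32; it takes 2 days, so it must start by 32 − 2 = day 30.
Job 4 must finish by day 32; it takes 6 days, so it must start by 32 − 6 = day 26.
Job 6 has several dependents: job 2 (must start by day 30, minus 2-day gap → day 28); job 4 (must start by day 26); job 7 (must start by day 21). The earliest of those limits is day 21, so job 6 must start by 21 − 9 = day 12.
Job 5 has several dependents: job 3 (must start by day 15); job 4 (must start by day 26); job 6 (must start by day 12). The earliest of those limits is day 12, so job 5 must start by 12 − 7 = day 5.

5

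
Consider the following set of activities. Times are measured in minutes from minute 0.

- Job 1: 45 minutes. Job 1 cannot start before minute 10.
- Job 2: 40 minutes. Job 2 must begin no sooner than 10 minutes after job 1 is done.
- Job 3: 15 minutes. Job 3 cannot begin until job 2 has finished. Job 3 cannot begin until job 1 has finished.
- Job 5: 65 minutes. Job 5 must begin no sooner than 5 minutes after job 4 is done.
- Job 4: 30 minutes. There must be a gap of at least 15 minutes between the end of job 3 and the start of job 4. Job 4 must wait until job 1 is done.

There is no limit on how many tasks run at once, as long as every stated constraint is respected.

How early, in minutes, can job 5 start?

170

After its own release at minute 10, job 1 can start at minute 10 and finishes at minute 55.
After job 1 (finishes minute 55, plus 10-minute gap → minute 65), job 2 can start at minute 65 and finishes at minute 105.
For job 3: job 2 (finishes minute 105); job 1 (finishes minute 55). Taking the maximum gives a start of minute 105, and it finishes at 105 + 15 = minute 120.
Job 4 has to wait for job 3 (finishes minute 120, plus 15-minute gap → minute 135); job 1 (finishes minute 55). The latest of these is minute 135, so job 4 runs minute 135 to 135 + 30 = minute 165.
Job 5 waits on job 4 (finishes minute 165, plus 5-minute gap → minute 170), so the earliest it can start is minute 170.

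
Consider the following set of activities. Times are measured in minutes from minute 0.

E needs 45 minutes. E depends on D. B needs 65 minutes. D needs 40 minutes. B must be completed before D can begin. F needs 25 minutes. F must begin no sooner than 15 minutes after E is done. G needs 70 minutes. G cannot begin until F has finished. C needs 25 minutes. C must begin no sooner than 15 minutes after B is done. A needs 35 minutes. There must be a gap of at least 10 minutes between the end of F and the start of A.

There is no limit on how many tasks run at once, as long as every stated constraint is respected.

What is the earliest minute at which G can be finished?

B can start immediately at minute 0; it finishes at minute 65.
After B (finishes minute 65), D can start at minute 65 and finishes at minute 105.
E cannot begin until D (finishes minute 105). It runs from minute 105 to 105 + 45 = minute 150.
F waits on E (finishes minute 150, plus 15-minute gap → minute 165), so it starts at minute 165 and finishes at 165 + 25 = minute 190.
G cannot begin until F (finishes minute 190). It runs from minute 190 to 190 + 70 = minute 260.

260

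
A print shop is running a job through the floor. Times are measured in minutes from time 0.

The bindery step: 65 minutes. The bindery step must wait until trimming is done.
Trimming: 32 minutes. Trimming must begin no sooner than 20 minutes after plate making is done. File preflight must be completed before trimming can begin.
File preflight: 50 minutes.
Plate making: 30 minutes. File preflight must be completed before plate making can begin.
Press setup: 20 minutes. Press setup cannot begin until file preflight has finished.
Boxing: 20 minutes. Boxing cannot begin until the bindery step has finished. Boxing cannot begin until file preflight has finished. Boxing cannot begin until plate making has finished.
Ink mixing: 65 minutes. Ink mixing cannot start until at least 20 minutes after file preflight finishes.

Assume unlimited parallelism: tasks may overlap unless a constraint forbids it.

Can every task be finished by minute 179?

File preflight can start immediately at minute 0; it finishes at minute 50.
Press setup waits on file preflight (finishes minute 50), so it starts at minute 50 and finishes at 50 + 20 = minute 70.
Ink mixing waits on file preflight (finishes minute 50, plus 20-minute gap → minute 70), so it starts at minute 70 and finishes at 70 + 65 = minute 135.
Plate making waits on file preflight (finishes minute 50), so it starts at minute 50 and finishes at 50 + 30 = minute 80.
For trimming: plate making (finishes minute 80, plus 20-minute gap → minute 100); file preflight (finishes minute 50). Taking the maximum gives a start of minute 100, and it finishes at 100 + 32 = minute 132.
The bindery step cannot begin until trimming (finishes minute 132). It runs from minute 132 to 132 + 65 = minute 197.
Boxing needs all of the bindery step (finishes minute 197); file preflight (finishes minute 50); plate making (finishes minute 80). That puts its earliest start at minute 197; it finishes at 197 + 20 = minute 217.
The earliest everything can be done is minute 217, which is after the deadline of 179, so it is not possible.

No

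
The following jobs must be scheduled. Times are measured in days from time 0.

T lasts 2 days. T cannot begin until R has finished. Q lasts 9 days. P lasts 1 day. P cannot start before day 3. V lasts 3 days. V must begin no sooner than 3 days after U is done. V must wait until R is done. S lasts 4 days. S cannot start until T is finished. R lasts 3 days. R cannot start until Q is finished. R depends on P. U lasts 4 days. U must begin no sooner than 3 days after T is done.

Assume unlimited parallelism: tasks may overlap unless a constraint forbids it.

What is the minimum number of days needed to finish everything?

Q has no prerequisites, so it starts at day 0 and finishes at day 9.
P cannot begin until its own release at day 3. It runs from day 3 to 3 + 1 = day 4.
R cannot start until Q (finishes day 9); P (finishes day 4). The controlling bound is day 9, so R finishes at 9 + 3 = day 12.
T waits on R (finishes day 12), so it starts at day 12 and finishes at 12 + 2 = day 14.
After T (finishes day 14, plus 3-day gap → day 17), U can start at day 17 and finishes at day 21.
For V: U (finishes day 21, plus 3-day gap → day 24); R (finishes day 12). Taking the maximum gives a start of day 24, and it finishes at 24 + 3 = day 27.
S waits on T (finishes day 14), so it starts at day 14 and finishes at 14 + 4 = day 18.
All tasks are finished once the last one completes. Finish times: P at 4, Q at 9, R at 12, S at 18, T at 14, U at 21, V at 27. The latest is day 27.

27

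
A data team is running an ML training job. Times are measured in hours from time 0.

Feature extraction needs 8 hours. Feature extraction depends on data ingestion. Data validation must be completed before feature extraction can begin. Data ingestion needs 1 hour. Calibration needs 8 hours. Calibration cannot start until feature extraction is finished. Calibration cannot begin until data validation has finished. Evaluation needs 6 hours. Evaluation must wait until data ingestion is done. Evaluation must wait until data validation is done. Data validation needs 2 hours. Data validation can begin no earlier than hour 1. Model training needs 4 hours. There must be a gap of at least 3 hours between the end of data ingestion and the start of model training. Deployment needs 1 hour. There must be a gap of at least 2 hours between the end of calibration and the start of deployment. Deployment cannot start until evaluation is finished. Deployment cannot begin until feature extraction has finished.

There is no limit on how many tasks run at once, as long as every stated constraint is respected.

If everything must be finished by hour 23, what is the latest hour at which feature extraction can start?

Nothing follows deployment; the deadline of hour 23 is its only limit. It must start by 23 − 1 = hour 22.
Calibration must finish before deployment (must start by hour 22, minus 2-hour gap → hour 20). With an 8-hour duration, calibration must start by 20 − 8 = hour 12.
For feature extraction: calibration (must start by hour 12); deployment (must start by hour 22). The most restrictive is hour 12; with an 8-hour duration, feature extraction must start by hour 4.

4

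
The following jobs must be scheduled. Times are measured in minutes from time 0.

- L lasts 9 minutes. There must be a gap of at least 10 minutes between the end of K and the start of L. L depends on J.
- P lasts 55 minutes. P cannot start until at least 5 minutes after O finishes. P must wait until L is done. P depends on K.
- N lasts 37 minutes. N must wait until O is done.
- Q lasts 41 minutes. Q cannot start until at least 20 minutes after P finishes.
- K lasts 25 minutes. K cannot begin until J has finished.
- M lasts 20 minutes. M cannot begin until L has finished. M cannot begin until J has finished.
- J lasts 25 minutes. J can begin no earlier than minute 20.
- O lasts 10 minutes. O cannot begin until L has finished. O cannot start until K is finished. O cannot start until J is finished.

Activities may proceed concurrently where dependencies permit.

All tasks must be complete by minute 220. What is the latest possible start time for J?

20

M has no dependents, so it just needs to finish by minute 220. Starting by 220 − 20 = minute 200 achieves that.
N must finish by minute 220; it takes 37 minutes, so it must start by 220 − 37 = minute 183.
Q must finish by minute 220; it takes 41 minutes, so it must start by 220 − 41 = minute 179.
P has to be done before Q (must start by minute 179, minus 20-minute gap → minute 159). That means finishing by minute 159, i.e. starting by 159 − 55 = minute 104.
O feeds N (must start by minute 183); P (must start by minute 104, minus 5-minute gap → minute 99). Taking the minimum, O must finish by minute 99 and start by 99 − 10 = minute 89.
For L: M (must start by minute 200); O (must start by minute 89); P (must start by minute 104). The most restrictive is minute 89; with a 9-minute duration, L must start by minute 80.
For K: L (must start by minute 80, minus 10-minute gap → minute 70); O (must start by minute 89); P (must start by minute 104). The most restrictive is minute 70; with a 25-minute duration, K must start by minute 45.
For J: K (must start by minute 45); L (must start by minute 80); M (must start by minute 200); O (must start by minute 89). The most restrictive is minute 45; with a 25-minute duration, J must start by minute 20.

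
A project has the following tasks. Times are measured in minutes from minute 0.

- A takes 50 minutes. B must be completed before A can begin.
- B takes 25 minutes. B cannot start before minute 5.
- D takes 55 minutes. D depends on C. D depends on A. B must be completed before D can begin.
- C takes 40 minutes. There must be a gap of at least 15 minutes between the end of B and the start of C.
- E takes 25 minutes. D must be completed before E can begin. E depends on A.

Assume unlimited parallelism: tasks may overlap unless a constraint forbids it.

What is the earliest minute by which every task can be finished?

B cannot begin until its own release at minute 5. It runs from minute 5 to 5 + 25 = minute 30.
C waits on B (finishes minute 30, plus 15-minute gap → minute 45), so it starts at minute 45 and finishes at 45 + 40 = minute 85.
After B (finishes minute 30), A can start at minute 30 and finishes at minute 80.
D cannot start until C (finishes minute 85); A (finishes minute 80); B (finishes minute 30). The controlling bound is minute 85, so D finishes at 85 + 55 = minute 140.
E needs all of D (finishes minute 140); A (finishes minute 80). That puts its earliest start at minute 140; it finishes at 140 + 25 = minute 165.
All tasks are finished once the last one completes. Finish times: A at 80, B at 30, C at 85, D at 140, E at 165. The latest is minute 165.

165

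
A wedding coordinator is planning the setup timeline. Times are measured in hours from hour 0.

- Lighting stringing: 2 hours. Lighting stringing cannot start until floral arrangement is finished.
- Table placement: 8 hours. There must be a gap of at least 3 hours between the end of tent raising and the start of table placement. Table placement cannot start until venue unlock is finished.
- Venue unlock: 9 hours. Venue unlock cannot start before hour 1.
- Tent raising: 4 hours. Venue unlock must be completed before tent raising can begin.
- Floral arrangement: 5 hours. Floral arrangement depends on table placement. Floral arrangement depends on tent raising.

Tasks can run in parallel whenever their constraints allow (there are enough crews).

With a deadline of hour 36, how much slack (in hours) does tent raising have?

Venue unlock waits on its own release at hour 1, so it starts at hour 1 and finishes at 1 + 9 = hour 10.
Tent raising cannot begin until venue unlock (finishes hour 10). It runs from hour 10 to 10 + 4 = hour 14.

Working backward from the deadline:
To finish by hour 36, lighting stringing (duration 2) must start no later than hour 34.
Floral arrangement has to be done before lighting stringing (must start by hour 34). That means finishing by hour 34, i.e. starting by 34 − 5 = hour 29.
Table placement feeds into floral arrangement (must start by hour 29); so table placement must finish by hour 29 and therefore start by hour 21.
Tent raising feeds table placement (must start by hour 21, minus 3-hour gap → hour 18); floral arrangement (must start by hour 29). Taking the minimum, tent raising must finish by hour 18 and start by 18 − 4 = hour 14.
So tent raising can start as early as hour 10 and as late as hour 14, giving 14 − 10 = 4 hours of slack.

4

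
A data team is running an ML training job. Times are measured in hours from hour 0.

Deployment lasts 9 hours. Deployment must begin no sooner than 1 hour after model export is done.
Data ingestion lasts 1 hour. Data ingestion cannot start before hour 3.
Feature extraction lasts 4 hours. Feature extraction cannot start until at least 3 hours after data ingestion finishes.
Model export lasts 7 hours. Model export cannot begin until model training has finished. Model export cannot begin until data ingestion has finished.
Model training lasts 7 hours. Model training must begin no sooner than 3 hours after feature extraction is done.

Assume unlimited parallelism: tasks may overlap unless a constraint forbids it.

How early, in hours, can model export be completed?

28

Data ingestion cannot begin until its own release at hour 3. It runs from hour 3 to 3 + 1 = hour 4.
Feature extraction waits on data ingestion (finishes hour 4, plus 3-hour gap → hour 7), so it starts at hour 7 and finishes at 7 + 4 = hour 11.
Model training waits on feature extraction (finishes hour 11, plus 3-hour gap → hour 14), so it starts at hour 14 and finishes at 14 + 7 = hour 21.
For model export: model training (finishes hour 21); data ingestion (finishes hour 4). Taking the maximum gives a start of hour 21, and it finishes at 21 + 7 = hour 28.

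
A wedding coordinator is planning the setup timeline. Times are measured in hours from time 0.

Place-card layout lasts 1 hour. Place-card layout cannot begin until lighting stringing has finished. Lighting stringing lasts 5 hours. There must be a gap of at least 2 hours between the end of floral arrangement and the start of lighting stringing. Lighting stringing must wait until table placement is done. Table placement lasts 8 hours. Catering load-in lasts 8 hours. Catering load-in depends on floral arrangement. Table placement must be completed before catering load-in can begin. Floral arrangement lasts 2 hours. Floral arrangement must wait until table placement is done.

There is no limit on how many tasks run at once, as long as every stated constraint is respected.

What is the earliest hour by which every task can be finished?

18

Table placement has no prerequisites, so it starts at hour 0 and finishes at hour 8.
Floral arrangement waits on table placement (finishes hour 8), so it starts at hour 8 and finishes at 8 + 2 = hour 10.
For catering load-in: floral arrangement (finishes hour 10); table placement (finishes hour 8). Taking the maximum gives a start of hour 10, and it finishes at 10 + 8 = hour 18.
For lighting stringing: floral arrangement (finishes hour 10, plus 2-hour gap → hour 12); table placement (finishes hour 8). Taking the maximum gives a start of hour 12, and it finishes at 12 + 5 = hour 17.
Place-card layout cannot begin until lighting stringing (finishes hour 17). It runs from hour 17 to 17 + 1 = hour 18.
All tasks are finished once the last one completes. Finish times: Table placement at 8, Floral arrangement at 10, Lighting stringing at 17, Catering load-in at 18, Place-card layout at 18. The latest is hour 18.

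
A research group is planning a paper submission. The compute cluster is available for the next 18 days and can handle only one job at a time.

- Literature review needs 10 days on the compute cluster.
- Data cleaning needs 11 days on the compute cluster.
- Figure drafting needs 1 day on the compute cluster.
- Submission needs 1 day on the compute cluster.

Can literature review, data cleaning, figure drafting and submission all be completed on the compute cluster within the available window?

Running back to back, the jobs need 10 + 11 + 1 + 1 = 23 days on the compute cluster.
Since 23 > 18, they cannot all fit.

No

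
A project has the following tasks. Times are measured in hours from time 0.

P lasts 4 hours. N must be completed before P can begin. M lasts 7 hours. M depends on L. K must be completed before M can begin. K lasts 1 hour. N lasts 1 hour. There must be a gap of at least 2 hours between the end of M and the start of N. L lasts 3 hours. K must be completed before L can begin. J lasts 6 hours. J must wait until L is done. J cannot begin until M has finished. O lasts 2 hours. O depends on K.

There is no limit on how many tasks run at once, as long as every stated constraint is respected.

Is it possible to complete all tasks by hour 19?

Nothing blocks K, so it runs from hour 0 to hour 1.
After K (finishes hour 1), O can start at hour 1 and finishes at hour 3.
After K (finishes hour 1), L can start at hour 1 and finishes at hour 4.
For M: L (finishes hour 4); K (finishes hour 1). Taking the maximum gives a start of hour 4, and it finishes at 4 + 7 = hour 11.
N waits on M (finishes hour 11, plus 2-hour gap → hour 13), so it starts at hour 13 and finishes at 13 + 1 = hour 14.
P waits on N (finishes hour 14), so it starts at hour 14 and finishes at 14 + 4 = hour 18.
J cannot start until L (finishes hour 4); M (finishes hour 11). The controlling bound is hour 11, so J finishes at 11 + 6 = hour 17.
Every task is finished by hour 18, which is no later than the deadline of 19, so the schedule is feasible.

Yes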